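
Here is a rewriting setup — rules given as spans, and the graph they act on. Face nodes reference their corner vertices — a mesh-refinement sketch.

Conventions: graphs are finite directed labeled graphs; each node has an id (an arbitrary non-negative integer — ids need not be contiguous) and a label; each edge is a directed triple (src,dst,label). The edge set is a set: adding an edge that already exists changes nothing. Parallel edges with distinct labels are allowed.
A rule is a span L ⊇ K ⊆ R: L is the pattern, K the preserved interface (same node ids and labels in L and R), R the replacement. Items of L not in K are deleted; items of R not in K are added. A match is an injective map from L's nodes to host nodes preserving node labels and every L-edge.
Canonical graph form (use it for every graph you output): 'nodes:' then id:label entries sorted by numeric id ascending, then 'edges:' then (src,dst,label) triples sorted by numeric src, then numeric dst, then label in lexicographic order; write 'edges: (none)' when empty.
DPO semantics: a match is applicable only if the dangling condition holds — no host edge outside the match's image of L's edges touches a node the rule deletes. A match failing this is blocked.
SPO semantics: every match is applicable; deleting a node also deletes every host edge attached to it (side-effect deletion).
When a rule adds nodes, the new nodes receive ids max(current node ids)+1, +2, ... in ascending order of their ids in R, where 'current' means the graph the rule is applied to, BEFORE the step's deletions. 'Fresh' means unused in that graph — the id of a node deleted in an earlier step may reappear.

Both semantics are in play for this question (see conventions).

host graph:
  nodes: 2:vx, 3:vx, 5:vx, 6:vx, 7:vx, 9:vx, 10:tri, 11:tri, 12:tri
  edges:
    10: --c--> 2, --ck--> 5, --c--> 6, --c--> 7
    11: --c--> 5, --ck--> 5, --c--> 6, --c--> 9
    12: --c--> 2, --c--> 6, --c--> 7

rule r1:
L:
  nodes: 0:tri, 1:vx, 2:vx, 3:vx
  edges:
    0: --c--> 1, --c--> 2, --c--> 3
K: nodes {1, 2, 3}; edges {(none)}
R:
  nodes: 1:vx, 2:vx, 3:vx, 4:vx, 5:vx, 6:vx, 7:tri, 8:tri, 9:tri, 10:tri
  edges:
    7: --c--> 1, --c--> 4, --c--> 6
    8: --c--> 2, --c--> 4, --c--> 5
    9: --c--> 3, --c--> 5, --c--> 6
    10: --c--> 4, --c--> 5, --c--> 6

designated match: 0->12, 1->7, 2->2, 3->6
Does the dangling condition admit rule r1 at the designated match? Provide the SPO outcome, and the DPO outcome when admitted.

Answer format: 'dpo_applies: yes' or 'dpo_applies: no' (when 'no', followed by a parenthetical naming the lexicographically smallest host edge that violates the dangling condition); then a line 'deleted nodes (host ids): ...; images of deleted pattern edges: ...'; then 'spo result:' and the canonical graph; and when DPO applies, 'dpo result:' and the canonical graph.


dpo_applies: yes
deleted nodes (host ids): 12; images of deleted pattern edges: (12,2,c); (12,6,c); (12,7,c)
spo result:
nodes: 2:vx, 3:vx, 5:vx, 6:vx, 7:vx, 9:vx, 10:tri, 11:tri, 13:vx, 14:vx, 15:vx, 16:tri, 17:tri, 18:tri, 19:tri
edges: (10,2,c); (10,5,ck); (10,6,c); (10,7,c); (11,5,c); (11,5,ck); (11,6,c); (11,9,c); (16,7,c); (16,13,c); (16,15,c); (17,2,c); (17,13,c); (17,14,c); (18,6,c); (18,14,c); (18,15,c); (19,13,c); (19,14,c); (19,15,c)
dpo result:
nodes: 2:vx, 3:vx, 5:vx, 6:vx, 7:vx, 9:vx, 10:tri, 11:tri, 13:vx, 14:vx, 15:vx, 16:tri, 17:tri, 18:tri, 19:tri
edges: (10,2,c); (10,5,ck); (10,6,c); (10,7,c); (11,5,c); (11,5,ck); (11,6,c); (11,9,c); (16,7,c); (16,13,c); (16,15,c); (17,2,c); (17,13,c); (17,14,c); (18,6,c); (18,14,c); (18,15,c); (19,13,c); (19,14,c); (19,15,c)


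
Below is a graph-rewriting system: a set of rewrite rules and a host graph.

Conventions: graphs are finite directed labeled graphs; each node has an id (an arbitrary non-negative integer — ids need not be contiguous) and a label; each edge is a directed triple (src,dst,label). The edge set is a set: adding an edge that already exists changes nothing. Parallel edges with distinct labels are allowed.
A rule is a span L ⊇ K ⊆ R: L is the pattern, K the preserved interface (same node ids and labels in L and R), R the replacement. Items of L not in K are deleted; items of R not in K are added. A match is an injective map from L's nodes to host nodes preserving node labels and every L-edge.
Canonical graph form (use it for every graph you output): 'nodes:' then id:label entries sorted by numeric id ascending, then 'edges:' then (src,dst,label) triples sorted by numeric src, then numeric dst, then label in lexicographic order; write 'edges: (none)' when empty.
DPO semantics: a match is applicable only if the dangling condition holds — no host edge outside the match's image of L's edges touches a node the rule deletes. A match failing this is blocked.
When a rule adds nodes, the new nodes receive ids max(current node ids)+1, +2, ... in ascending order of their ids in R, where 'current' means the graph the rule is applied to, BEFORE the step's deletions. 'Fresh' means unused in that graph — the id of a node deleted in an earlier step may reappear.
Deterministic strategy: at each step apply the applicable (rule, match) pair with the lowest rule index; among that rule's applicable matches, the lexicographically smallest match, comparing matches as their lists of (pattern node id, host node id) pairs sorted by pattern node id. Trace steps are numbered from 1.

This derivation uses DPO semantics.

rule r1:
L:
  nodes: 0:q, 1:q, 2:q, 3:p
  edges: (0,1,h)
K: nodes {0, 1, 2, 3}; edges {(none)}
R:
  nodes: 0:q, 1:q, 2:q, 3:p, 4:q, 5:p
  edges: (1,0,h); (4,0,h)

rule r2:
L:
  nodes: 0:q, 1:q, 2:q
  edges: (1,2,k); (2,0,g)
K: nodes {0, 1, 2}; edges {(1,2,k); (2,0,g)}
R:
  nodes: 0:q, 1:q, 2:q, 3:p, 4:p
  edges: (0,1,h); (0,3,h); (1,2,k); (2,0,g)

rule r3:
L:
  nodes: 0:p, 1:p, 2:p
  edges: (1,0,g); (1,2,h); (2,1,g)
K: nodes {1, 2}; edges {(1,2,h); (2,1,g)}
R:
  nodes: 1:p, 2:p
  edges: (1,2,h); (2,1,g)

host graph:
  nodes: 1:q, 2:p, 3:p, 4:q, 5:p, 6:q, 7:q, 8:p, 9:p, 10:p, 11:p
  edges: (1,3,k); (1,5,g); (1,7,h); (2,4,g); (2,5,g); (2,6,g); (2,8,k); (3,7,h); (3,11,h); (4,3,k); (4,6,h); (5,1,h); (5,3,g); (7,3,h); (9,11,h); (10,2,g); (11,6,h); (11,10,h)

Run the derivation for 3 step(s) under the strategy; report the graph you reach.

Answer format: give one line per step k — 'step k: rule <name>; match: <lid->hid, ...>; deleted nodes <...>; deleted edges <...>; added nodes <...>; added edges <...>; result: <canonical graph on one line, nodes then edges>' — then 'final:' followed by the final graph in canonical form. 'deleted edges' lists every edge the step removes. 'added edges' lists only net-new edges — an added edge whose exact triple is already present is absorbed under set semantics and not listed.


step 1: rule r1; match: 0->1, 1->7, 2->4, 3->2; deleted nodes (none); deleted edges (1,7,h); added nodes 12, 13; added edges (7,1,h); (12,1,h); result: nodes: 1:q, 2:p, 3:p, 4:q, 5:p, 6:q, 7:q, 8:p, 9:p, 10:p, 11:p, 12:q, 13:p edges: (1,3,k); (1,5,g); (2,4,g); (2,5,g); (2,6,g); (2,8,k); (3,7,h); (3,11,h); (4,3,k); (4,6,h); (5,1,h); (5,3,g); (7,1,h); (7,3,h); (9,11,h); (10,2,g); (11,6,h); (11,10,h); (12,1,h)
step 2: rule r1; match: 0->4, 1->6, 2->1, 3->2; deleted nodes (none); deleted edges (4,6,h); added nodes 14, 15; added edges (6,4,h); (14,4,h); result: nodes: 1:q, 2:p, 3:p, 4:q, 5:p, 6:q, 7:q, 8:p, 9:p, 10:p, 11:p, 12:q, 13:p, 14:q, 15:p edges: (1,3,k); (1,5,g); (2,4,g); (2,5,g); (2,6,g); (2,8,k); (3,7,h); (3,11,h); (4,3,k); (5,1,h); (5,3,g); (6,4,h); (7,1,h); (7,3,h); (9,11,h); (10,2,g); (11,6,h); (11,10,h); (12,1,h); (14,4,h)
step 3: rule r1; match: 0->6, 1->4, 2->1, 3->2; deleted nodes (none); deleted edges (6,4,h); added nodes 16, 17; added edges (4,6,h); (16,6,h); result: nodes: 1:q, 2:p, 3:p, 4:q, 5:p, 6:q, 7:q, 8:p, 9:p, 10:p, 11:p, 12:q, 13:p, 14:q, 15:p, 16:q, 17:p edges: (1,3,k); (1,5,g); (2,4,g); (2,5,g); (2,6,g); (2,8,k); (3,7,h); (3,11,h); (4,3,k); (4,6,h); (5,1,h); (5,3,g); (7,1,h); (7,3,h); (9,11,h); (10,2,g); (11,6,h); (11,10,h); (12,1,h); (14,4,h); (16,6,h)
final:
nodes: 1:q, 2:p, 3:p, 4:q, 5:p, 6:q, 7:q, 8:p, 9:p, 10:p, 11:p, 12:q, 13:p, 14:q, 15:p, 16:q, 17:p
edges: (1,3,k); (1,5,g); (2,4,g); (2,5,g); (2,6,g); (2,8,k); (3,7,h); (3,11,h); (4,3,k); (4,6,h); (5,1,h); (5,3,g); (7,1,h); (7,3,h); (9,11,h); (10,2,g); (11,6,h); (11,10,h); (12,1,h); (14,4,h); (16,6,h)


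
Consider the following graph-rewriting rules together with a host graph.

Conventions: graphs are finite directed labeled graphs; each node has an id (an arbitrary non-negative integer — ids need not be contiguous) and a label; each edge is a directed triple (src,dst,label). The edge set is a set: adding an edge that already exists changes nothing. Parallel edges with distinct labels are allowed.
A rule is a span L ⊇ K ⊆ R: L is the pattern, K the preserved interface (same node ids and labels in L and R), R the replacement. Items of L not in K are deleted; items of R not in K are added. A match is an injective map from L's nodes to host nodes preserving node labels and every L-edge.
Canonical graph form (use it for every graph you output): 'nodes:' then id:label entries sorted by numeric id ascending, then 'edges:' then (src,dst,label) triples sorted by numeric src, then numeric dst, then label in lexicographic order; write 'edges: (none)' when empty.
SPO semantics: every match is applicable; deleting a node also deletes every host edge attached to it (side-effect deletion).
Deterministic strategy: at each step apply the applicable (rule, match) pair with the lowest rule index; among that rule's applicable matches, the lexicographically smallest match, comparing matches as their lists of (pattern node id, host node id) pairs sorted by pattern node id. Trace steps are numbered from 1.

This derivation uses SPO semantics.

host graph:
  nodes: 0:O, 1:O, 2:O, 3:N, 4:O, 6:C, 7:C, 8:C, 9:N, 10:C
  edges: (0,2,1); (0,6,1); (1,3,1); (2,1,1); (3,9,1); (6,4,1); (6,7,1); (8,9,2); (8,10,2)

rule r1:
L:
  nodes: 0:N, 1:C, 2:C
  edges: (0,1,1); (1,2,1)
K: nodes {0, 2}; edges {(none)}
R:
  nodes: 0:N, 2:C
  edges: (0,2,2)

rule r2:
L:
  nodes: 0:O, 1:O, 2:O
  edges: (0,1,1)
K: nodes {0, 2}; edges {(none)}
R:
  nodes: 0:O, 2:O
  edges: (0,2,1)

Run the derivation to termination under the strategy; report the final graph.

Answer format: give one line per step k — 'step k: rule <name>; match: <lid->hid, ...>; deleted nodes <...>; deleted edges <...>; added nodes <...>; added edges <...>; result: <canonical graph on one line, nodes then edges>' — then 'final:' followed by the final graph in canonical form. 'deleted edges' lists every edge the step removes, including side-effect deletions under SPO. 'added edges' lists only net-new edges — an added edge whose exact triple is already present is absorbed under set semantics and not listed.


step 1: rule r2; match: 0->0, 1->2, 2->1; deleted nodes 2; deleted edges (0,2,1); (2,1,1); added nodes (none); added edges (0,1,1); result: nodes: 0:O, 1:O, 3:N, 4:O, 6:C, 7:C, 8:C, 9:N, 10:C edges: (0,1,1); (0,6,1); (1,3,1); (3,9,1); (6,4,1); (6,7,1); (8,9,2); (8,10,2)
step 2: rule r2; match: 0->0, 1->1, 2->4; deleted nodes 1; deleted edges (0,1,1); (1,3,1); added nodes (none); added edges (0,4,1); result: nodes: 0:O, 3:N, 4:O, 6:C, 7:C, 8:C, 9:N, 10:C edges: (0,4,1); (0,6,1); (3,9,1); (6,4,1); (6,7,1); (8,9,2); (8,10,2)
final:
nodes: 0:O, 3:N, 4:O, 6:C, 7:C, 8:C, 9:N, 10:C
edges: (0,4,1); (0,6,1); (3,9,1); (6,4,1); (6,7,1); (8,9,2); (8,10,2)


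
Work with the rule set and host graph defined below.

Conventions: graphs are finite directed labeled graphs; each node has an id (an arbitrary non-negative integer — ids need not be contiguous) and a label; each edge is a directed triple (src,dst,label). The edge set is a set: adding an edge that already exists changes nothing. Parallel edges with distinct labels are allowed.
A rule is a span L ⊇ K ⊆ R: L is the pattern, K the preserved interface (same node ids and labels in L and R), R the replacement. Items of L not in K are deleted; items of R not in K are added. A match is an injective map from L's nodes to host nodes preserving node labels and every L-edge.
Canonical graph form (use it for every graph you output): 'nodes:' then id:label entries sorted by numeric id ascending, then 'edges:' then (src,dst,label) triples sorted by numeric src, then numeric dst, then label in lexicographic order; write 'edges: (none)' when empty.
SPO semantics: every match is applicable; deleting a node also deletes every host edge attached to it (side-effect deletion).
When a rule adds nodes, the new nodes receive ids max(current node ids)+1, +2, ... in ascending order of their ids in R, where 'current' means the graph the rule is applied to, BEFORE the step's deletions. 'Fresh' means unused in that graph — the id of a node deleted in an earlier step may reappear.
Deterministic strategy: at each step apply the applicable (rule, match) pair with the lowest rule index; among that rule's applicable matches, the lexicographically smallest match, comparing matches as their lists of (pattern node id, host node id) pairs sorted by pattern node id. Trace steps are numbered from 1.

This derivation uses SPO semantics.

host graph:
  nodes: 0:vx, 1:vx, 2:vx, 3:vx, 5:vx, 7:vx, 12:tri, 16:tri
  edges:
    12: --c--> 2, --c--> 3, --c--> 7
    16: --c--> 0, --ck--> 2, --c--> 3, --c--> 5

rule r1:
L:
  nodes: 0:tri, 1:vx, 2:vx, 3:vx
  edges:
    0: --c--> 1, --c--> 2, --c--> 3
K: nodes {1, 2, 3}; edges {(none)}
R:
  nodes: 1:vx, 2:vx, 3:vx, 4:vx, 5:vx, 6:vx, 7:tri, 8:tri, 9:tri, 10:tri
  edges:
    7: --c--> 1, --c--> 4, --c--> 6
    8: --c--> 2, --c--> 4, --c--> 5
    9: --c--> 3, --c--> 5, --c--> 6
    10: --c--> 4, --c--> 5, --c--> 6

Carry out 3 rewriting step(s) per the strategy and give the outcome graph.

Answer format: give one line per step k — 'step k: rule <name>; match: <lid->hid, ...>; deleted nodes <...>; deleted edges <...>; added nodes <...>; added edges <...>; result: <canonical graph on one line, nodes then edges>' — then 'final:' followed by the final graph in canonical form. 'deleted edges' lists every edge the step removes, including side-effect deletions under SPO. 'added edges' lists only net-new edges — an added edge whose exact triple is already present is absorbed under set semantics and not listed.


step 1: rule r1; match: 0->12, 1->2, 2->3, 3->7; deleted nodes 12; deleted edges (12,2,c); (12,3,c); (12,7,c); added nodes 17, 18, 19, 20, 21, 22, 23; added edges (20,2,c); (20,17,c); (20,19,c); (21,3,c); (21,17,c); (21,18,c); (22,7,c); (22,18,c); (22,19,c); (23,17,c); (23,18,c); (23,19,c); result: nodes: 0:vx, 1:vx, 2:vx, 3:vx, 5:vx, 7:vx, 16:tri, 17:vx, 18:vx, 19:vx, 20:tri, 21:tri, 22:tri, 23:tri edges: (16,0,c); (16,2,ck); (16,3,c); (16,5,c); (20,2,c); (20,17,c); (20,19,c); (21,3,c); (21,17,c); (21,18,c); (22,7,c); (22,18,c); (22,19,c); (23,17,c); (23,18,c); (23,19,c)
step 2: rule r1; match: 0->16, 1->0, 2->3, 3->5; deleted nodes 16; deleted edges (16,0,c); (16,2,ck); (16,3,c); (16,5,c); added nodes 24, 25, 26, 27, 28, 29, 30; added edges (27,0,c); (27,24,c); (27,26,c); (28,3,c); (28,24,c); (28,25,c); (29,5,c); (29,25,c); (29,26,c); (30,24,c); (30,25,c); (30,26,c); result: nodes: 0:vx, 1:vx, 2:vx, 3:vx, 5:vx, 7:vx, 17:vx, 18:vx, 19:vx, 20:tri, 21:tri, 22:tri, 23:tri, 24:vx, 25:vx, 26:vx, 27:tri, 28:tri, 29:tri, 30:tri edges: (20,2,c); (20,17,c); (20,19,c); (21,3,c); (21,17,c); (21,18,c); (22,7,c); (22,18,c); (22,19,c); (23,17,c); (23,18,c); (23,19,c); (27,0,c); (27,24,c); (27,26,c); (28,3,c); (28,24,c); (28,25,c); (29,5,c); (29,25,c); (29,26,c); (30,24,c); (30,25,c); (30,26,c)
step 3: rule r1; match: 0->20, 1->2, 2->17, 3->19; deleted nodes 20; deleted edges (20,2,c); (20,17,c); (20,19,c); added nodes 31, 32, 33, 34, 35, 36, 37; added edges (34,2,c); (34,31,c); (34,33,c); (35,17,c); (35,31,c); (35,32,c); (36,19,c); (36,32,c); (36,33,c); (37,31,c); (37,32,c); (37,33,c); result: nodes: 0:vx, 1:vx, 2:vx, 3:vx, 5:vx, 7:vx, 17:vx, 18:vx, 19:vx, 21:tri, 22:tri, 23:tri, 24:vx, 25:vx, 26:vx, 27:tri, 28:tri, 29:tri, 30:tri, 31:vx, 32:vx, 33:vx, 34:tri, 35:tri, 36:tri, 37:tri edges: (21,3,c); (21,17,c); (21,18,c); (22,7,c); (22,18,c); (22,19,c); (23,17,c); (23,18,c); (23,19,c); (27,0,c); (27,24,c); (27,26,c); (28,3,c); (28,24,c); (28,25,c); (29,5,c); (29,25,c); (29,26,c); (30,24,c); (30,25,c); (30,26,c); (34,2,c); (34,31,c); (34,33,c); (35,17,c); (35,31,c); (35,32,c); (36,19,c); (36,32,c); (36,33,c); (37,31,c); (37,32,c); (37,33,c)
final:
nodes: 0:vx, 1:vx, 2:vx, 3:vx, 5:vx, 7:vx, 17:vx, 18:vx, 19:vx, 21:tri, 22:tri, 23:tri, 24:vx, 25:vx, 26:vx, 27:tri, 28:tri, 29:tri, 30:tri, 31:vx, 32:vx, 33:vx, 34:tri, 35:tri, 36:tri, 37:tri
edges: (21,3,c); (21,17,c); (21,18,c); (22,7,c); (22,18,c); (22,19,c); (23,17,c); (23,18,c); (23,19,c); (27,0,c); (27,24,c); (27,26,c); (28,3,c); (28,24,c); (28,25,c); (29,5,c); (29,25,c); (29,26,c); (30,24,c); (30,25,c); (30,26,c); (34,2,c); (34,31,c); (34,33,c); (35,17,c); (35,31,c); (35,32,c); (36,19,c); (36,32,c); (36,33,c); (37,31,c); (37,32,c); (37,33,c)


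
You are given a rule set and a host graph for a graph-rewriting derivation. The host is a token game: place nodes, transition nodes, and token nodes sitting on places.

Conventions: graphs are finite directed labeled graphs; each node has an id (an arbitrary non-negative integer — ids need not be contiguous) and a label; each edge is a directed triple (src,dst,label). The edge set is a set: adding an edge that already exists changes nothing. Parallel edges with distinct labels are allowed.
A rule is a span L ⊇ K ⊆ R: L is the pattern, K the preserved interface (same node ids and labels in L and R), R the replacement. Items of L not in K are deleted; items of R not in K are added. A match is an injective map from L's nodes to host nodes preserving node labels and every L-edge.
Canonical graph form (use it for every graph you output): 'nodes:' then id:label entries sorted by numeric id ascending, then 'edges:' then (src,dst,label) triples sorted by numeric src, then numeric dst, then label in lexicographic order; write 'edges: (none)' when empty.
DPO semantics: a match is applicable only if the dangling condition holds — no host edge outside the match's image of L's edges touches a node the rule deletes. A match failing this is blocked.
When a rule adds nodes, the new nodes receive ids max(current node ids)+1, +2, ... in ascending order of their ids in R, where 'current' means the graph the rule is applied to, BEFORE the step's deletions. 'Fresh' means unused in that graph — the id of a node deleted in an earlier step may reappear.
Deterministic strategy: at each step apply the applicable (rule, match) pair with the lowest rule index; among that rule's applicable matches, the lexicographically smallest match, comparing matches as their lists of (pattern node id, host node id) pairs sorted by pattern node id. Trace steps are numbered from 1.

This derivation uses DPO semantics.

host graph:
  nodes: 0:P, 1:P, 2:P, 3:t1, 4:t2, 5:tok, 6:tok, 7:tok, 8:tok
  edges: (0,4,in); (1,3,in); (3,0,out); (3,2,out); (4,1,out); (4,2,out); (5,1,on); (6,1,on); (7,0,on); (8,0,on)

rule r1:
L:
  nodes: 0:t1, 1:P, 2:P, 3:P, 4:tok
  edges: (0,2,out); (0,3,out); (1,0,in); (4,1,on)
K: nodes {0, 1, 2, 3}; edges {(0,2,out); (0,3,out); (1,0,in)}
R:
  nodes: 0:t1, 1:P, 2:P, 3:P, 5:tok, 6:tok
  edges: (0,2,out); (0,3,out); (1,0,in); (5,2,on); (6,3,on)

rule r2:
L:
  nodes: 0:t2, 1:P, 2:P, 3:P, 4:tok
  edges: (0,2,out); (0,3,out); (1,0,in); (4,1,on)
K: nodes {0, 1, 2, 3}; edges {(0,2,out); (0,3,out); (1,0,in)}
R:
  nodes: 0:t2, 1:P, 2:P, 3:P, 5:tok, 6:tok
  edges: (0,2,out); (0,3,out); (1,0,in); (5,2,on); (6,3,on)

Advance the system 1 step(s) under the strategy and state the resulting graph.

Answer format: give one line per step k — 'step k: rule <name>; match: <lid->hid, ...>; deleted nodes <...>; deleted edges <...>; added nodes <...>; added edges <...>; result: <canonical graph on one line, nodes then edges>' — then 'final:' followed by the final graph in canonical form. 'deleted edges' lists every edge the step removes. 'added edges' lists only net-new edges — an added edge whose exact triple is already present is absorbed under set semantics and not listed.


step 1: rule r1; match: 0->3, 1->1, 2->0, 3->2, 4->5; deleted nodes 5; deleted edges (5,1,on); added nodes 9, 10; added edges (9,0,on); (10,2,on); result: nodes: 0:P, 1:P, 2:P, 3:t1, 4:t2, 6:tok, 7:tok, 8:tok, 9:tok, 10:tok edges: (0,4,in); (1,3,in); (3,0,out); (3,2,out); (4,1,out); (4,2,out); (6,1,on); (7,0,on); (8,0,on); (9,0,on); (10,2,on)
final:
nodes: 0:P, 1:P, 2:P, 3:t1, 4:t2, 6:tok, 7:tok, 8:tok, 9:tok, 10:tok
edges: (0,4,in); (1,3,in); (3,0,out); (3,2,out); (4,1,out); (4,2,out); (6,1,on); (7,0,on); (8,0,on); (9,0,on); (10,2,on)


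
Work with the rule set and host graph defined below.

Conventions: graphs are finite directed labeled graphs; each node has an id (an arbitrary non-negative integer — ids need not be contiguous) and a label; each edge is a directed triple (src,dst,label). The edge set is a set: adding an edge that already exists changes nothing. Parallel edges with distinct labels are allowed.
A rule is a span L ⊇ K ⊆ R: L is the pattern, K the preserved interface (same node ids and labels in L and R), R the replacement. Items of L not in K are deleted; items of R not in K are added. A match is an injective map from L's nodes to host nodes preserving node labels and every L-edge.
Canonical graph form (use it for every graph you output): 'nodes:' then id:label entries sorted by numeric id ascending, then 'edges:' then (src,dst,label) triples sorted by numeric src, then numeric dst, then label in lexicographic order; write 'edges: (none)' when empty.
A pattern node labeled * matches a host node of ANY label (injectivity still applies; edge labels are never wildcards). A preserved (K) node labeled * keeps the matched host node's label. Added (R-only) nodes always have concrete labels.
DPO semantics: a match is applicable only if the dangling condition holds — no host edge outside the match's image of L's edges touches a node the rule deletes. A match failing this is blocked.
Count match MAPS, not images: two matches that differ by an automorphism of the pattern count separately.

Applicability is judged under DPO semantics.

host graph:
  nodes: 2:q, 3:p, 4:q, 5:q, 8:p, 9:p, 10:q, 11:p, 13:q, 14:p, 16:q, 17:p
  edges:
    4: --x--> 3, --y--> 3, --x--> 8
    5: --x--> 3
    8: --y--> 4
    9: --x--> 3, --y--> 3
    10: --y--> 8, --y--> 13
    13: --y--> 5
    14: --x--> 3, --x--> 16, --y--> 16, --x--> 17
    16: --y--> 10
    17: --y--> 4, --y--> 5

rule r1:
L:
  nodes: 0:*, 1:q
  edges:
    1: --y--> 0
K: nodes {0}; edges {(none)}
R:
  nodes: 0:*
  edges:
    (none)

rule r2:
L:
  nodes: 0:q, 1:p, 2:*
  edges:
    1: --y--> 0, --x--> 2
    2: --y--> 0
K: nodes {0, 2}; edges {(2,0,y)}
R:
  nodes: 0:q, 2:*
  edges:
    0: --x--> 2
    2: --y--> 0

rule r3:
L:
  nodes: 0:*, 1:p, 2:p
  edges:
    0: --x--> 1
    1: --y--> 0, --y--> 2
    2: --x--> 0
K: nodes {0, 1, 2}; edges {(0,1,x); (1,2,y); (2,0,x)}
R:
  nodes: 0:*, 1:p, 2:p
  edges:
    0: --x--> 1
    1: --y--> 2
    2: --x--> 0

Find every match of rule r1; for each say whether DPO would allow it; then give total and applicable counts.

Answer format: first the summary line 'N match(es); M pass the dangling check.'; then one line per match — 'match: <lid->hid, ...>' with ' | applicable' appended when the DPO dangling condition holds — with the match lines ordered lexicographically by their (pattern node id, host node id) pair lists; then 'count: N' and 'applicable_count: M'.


5 match(es); 0 pass the dangling check.
match: 0->3, 1->4
match: 0->5, 1->13
match: 0->8, 1->10
match: 0->10, 1->16
match: 0->13, 1->10
count: 5
applicable_count: 0


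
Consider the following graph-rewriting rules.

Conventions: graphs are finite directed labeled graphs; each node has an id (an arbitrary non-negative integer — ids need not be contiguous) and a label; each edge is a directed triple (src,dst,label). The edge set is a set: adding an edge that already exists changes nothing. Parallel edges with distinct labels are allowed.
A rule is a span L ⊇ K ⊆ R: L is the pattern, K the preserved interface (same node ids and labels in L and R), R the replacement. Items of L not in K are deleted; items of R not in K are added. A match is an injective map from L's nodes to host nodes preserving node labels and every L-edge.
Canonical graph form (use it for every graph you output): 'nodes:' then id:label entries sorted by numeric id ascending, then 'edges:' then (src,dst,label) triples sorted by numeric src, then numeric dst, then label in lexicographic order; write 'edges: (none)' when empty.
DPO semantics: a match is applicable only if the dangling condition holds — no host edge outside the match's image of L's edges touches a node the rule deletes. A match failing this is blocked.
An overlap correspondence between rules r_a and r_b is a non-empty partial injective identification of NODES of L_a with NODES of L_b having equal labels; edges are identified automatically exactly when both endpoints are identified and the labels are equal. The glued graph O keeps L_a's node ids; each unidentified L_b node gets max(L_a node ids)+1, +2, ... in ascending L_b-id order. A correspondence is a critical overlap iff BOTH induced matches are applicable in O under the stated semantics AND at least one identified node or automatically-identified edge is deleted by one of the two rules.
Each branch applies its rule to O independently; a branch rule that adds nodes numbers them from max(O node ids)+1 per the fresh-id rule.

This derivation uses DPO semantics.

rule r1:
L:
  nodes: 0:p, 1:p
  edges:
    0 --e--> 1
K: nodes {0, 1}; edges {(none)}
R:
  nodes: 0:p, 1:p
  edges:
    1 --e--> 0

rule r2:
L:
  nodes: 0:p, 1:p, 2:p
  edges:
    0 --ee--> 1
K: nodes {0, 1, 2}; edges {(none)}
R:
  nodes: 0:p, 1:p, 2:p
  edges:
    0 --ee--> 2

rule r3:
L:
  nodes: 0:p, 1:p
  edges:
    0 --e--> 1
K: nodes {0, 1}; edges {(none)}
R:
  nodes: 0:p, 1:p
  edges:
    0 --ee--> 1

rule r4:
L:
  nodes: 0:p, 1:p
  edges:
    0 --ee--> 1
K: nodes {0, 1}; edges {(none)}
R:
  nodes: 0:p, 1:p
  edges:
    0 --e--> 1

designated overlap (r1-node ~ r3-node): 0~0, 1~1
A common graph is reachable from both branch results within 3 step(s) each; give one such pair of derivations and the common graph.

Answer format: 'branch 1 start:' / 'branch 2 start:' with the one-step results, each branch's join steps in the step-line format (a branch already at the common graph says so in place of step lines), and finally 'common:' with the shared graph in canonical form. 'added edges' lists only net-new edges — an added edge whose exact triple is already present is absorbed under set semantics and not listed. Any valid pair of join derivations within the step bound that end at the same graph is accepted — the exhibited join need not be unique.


branch 1 start:
nodes: 0:p, 1:p
edges: (1,0,e)
branch 2 start:
nodes: 0:p, 1:p
edges: (0,1,ee)
branch 1 step 1: rule r1; match: 0->1, 1->0; deleted nodes (none); deleted edges (1,0,e); added nodes (none); added edges (0,1,e); result: nodes: 0:p, 1:p edges: (0,1,e)
branch 2 step 1: rule r4; match: 0->0, 1->1; deleted nodes (none); deleted edges (0,1,ee); added nodes (none); added edges (0,1,e); result: nodes: 0:p, 1:p edges: (0,1,e)
common:
nodes: 0:p, 1:p
edges: (0,1,e)


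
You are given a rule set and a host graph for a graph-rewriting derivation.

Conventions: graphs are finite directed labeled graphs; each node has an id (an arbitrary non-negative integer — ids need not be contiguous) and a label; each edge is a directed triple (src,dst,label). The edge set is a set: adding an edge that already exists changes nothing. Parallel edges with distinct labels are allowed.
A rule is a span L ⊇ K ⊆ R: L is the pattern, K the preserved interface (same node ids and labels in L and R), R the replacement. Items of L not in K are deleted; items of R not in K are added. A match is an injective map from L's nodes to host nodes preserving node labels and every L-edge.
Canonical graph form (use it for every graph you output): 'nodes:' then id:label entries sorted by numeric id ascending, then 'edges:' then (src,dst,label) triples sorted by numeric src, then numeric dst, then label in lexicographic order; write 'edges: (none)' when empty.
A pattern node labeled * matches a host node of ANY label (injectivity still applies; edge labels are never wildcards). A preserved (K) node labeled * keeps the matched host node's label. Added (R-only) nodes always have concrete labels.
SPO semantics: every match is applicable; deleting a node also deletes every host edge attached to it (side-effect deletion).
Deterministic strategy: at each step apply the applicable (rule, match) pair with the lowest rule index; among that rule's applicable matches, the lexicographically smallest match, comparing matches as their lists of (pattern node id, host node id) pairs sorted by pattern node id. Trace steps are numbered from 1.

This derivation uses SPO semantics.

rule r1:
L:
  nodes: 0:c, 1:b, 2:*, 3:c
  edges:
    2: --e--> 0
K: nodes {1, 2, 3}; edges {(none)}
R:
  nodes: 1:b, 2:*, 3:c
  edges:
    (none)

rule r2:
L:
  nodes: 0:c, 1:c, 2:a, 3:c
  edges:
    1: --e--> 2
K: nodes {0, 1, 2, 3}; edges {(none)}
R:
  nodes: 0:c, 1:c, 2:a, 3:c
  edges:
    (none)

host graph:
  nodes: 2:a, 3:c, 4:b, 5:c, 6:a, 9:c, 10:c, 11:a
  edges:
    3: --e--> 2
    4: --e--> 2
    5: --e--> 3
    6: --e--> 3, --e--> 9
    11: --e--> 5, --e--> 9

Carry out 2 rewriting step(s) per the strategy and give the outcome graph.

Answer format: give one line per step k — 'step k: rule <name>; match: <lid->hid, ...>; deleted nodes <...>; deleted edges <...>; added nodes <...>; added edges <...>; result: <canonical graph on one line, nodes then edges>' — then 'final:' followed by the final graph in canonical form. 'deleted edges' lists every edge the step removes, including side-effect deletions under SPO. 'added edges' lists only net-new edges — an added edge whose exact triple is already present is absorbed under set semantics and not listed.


step 1: rule r1; match: 0->3, 1->4, 2->5, 3->9; deleted nodes 3; deleted edges (3,2,e); (5,3,e); (6,3,e); added nodes (none); added edges (none); result: nodes: 2:a, 4:b, 5:c, 6:a, 9:c, 10:c, 11:a edges: (4,2,e); (6,9,e); (11,5,e); (11,9,e)
step 2: rule r1; match: 0->5, 1->4, 2->11, 3->9; deleted nodes 5; deleted edges (11,5,e); added nodes (none); added edges (none); result: nodes: 2:a, 4:b, 6:a, 9:c, 10:c, 11:a edges: (4,2,e); (6,9,e); (11,9,e)
final:
nodes: 2:a, 4:b, 6:a, 9:c, 10:c, 11:a
edges: (4,2,e); (6,9,e); (11,9,e)


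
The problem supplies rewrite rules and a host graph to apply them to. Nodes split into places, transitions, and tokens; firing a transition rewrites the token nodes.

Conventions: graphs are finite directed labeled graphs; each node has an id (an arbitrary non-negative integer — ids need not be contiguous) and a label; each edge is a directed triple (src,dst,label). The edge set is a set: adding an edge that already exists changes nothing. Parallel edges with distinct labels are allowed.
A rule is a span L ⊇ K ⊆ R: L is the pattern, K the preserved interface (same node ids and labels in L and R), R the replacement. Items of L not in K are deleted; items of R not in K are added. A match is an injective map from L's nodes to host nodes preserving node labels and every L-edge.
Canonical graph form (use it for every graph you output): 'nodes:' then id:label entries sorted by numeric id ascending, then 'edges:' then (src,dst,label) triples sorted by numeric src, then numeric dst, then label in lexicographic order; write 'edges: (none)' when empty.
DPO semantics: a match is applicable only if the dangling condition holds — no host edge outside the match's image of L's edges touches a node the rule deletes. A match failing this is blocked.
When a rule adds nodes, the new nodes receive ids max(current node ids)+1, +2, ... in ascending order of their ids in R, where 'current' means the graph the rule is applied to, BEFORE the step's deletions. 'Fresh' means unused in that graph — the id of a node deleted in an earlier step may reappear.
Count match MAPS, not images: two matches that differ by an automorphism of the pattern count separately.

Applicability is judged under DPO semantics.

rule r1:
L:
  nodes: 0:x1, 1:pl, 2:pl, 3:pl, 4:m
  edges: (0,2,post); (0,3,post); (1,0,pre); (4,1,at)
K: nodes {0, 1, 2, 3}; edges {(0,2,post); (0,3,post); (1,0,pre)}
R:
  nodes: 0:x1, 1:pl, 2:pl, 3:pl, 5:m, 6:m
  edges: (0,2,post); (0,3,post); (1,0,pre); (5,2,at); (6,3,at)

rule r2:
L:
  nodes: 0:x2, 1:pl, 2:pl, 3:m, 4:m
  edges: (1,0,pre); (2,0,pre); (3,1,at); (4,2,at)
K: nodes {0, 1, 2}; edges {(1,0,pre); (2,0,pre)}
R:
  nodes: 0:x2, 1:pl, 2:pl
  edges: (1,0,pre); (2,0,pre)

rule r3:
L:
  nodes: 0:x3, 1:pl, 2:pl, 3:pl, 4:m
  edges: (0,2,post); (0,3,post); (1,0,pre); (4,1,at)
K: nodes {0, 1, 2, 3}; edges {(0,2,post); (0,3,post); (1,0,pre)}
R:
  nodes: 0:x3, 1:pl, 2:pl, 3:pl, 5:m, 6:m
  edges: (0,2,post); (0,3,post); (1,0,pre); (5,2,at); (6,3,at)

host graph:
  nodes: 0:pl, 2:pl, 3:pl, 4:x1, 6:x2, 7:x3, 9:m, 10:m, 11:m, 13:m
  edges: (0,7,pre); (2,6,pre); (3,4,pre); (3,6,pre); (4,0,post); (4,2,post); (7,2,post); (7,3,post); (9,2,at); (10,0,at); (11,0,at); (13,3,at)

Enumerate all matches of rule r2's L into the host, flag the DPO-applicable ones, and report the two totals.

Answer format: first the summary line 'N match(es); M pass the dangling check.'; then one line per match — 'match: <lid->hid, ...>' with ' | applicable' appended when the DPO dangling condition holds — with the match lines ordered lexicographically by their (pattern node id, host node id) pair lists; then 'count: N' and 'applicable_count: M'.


2 match(es); 2 pass the dangling check.
match: 0->6, 1->2, 2->3, 3->9, 4->13 | applicable
match: 0->6, 1->3, 2->2, 3->13, 4->9 | applicable
count: 2
applicable_count: 2


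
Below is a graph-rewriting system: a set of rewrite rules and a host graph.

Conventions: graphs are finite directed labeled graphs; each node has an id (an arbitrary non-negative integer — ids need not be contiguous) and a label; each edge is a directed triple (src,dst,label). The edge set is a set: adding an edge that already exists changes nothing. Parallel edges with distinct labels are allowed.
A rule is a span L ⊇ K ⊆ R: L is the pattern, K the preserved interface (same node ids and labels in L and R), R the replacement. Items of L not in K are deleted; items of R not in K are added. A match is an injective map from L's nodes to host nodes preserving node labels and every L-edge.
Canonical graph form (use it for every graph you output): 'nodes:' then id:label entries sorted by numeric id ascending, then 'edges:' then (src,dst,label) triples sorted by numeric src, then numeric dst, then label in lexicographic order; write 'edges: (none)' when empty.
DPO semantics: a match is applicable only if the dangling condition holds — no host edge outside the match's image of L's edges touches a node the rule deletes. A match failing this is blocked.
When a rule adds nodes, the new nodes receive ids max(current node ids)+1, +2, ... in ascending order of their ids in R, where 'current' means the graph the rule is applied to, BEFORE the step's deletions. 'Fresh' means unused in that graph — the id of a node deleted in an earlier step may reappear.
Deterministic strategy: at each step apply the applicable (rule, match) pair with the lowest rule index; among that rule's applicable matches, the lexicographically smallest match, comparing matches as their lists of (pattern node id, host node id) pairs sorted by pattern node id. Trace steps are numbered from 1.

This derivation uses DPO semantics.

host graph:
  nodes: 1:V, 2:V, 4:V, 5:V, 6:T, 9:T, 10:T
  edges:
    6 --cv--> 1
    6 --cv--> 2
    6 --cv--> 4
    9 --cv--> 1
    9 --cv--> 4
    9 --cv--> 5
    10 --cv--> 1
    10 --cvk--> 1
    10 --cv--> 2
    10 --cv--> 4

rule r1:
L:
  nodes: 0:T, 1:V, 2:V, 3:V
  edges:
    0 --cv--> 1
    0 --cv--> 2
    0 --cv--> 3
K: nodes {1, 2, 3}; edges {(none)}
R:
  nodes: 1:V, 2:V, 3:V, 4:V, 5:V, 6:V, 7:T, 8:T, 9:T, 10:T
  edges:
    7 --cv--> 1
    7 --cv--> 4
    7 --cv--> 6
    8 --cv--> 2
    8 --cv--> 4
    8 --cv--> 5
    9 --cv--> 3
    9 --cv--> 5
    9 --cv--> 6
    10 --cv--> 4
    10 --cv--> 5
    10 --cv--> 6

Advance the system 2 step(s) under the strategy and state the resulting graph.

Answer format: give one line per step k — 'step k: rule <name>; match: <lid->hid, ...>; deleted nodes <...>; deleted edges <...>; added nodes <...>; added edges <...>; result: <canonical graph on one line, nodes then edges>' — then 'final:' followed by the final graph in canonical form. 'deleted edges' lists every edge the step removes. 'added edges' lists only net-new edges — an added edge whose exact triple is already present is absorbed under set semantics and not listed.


step 1: rule r1; match: 0->6, 1->1, 2->2, 3->4; deleted nodes 6; deleted edges (6,1,cv); (6,2,cv); (6,4,cv); added nodes 11, 12, 13, 14, 15, 16, 17; added edges (14,1,cv); (14,11,cv); (14,13,cv); (15,2,cv); (15,11,cv); (15,12,cv); (16,4,cv); (16,12,cv); (16,13,cv); (17,11,cv); (17,12,cv); (17,13,cv); result: nodes: 1:V, 2:V, 4:V, 5:V, 9:T, 10:T, 11:V, 12:V, 13:V, 14:T, 15:T, 16:T, 17:T edges: (9,1,cv); (9,4,cv); (9,5,cv); (10,1,cv); (10,1,cvk); (10,2,cv); (10,4,cv); (14,1,cv); (14,11,cv); (14,13,cv); (15,2,cv); (15,11,cv); (15,12,cv); (16,4,cv); (16,12,cv); (16,13,cv); (17,11,cv); (17,12,cv); (17,13,cv)
step 2: rule r1; match: 0->9, 1->1, 2->4, 3->5; deleted nodes 9; deleted edges (9,1,cv); (9,4,cv); (9,5,cv); added nodes 18, 19, 20, 21, 22, 23, 24; added edges (21,1,cv); (21,18,cv); (21,20,cv); (22,4,cv); (22,18,cv); (22,19,cv); (23,5,cv); (23,19,cv); (23,20,cv); (24,18,cv); (24,19,cv); (24,20,cv); result: nodes: 1:V, 2:V, 4:V, 5:V, 10:T, 11:V, 12:V, 13:V, 14:T, 15:T, 16:T, 17:T, 18:V, 19:V, 20:V, 21:T, 22:T, 23:T, 24:T edges: (10,1,cv); (10,1,cvk); (10,2,cv); (10,4,cv); (14,1,cv); (14,11,cv); (14,13,cv); (15,2,cv); (15,11,cv); (15,12,cv); (16,4,cv); (16,12,cv); (16,13,cv); (17,11,cv); (17,12,cv); (17,13,cv); (21,1,cv); (21,18,cv); (21,20,cv); (22,4,cv); (22,18,cv); (22,19,cv); (23,5,cv); (23,19,cv); (23,20,cv); (24,18,cv); (24,19,cv); (24,20,cv)
final:
nodes: 1:V, 2:V, 4:V, 5:V, 10:T, 11:V, 12:V, 13:V, 14:T, 15:T, 16:T, 17:T, 18:V, 19:V, 20:V, 21:T, 22:T, 23:T, 24:T
edges: (10,1,cv); (10,1,cvk); (10,2,cv); (10,4,cv); (14,1,cv); (14,11,cv); (14,13,cv); (15,2,cv); (15,11,cv); (15,12,cv); (16,4,cv); (16,12,cv); (16,13,cv); (17,11,cv); (17,12,cv); (17,13,cv); (21,1,cv); (21,18,cv); (21,20,cv); (22,4,cv); (22,18,cv); (22,19,cv); (23,5,cv); (23,19,cv); (23,20,cv); (24,18,cv); (24,19,cv); (24,20,cv)


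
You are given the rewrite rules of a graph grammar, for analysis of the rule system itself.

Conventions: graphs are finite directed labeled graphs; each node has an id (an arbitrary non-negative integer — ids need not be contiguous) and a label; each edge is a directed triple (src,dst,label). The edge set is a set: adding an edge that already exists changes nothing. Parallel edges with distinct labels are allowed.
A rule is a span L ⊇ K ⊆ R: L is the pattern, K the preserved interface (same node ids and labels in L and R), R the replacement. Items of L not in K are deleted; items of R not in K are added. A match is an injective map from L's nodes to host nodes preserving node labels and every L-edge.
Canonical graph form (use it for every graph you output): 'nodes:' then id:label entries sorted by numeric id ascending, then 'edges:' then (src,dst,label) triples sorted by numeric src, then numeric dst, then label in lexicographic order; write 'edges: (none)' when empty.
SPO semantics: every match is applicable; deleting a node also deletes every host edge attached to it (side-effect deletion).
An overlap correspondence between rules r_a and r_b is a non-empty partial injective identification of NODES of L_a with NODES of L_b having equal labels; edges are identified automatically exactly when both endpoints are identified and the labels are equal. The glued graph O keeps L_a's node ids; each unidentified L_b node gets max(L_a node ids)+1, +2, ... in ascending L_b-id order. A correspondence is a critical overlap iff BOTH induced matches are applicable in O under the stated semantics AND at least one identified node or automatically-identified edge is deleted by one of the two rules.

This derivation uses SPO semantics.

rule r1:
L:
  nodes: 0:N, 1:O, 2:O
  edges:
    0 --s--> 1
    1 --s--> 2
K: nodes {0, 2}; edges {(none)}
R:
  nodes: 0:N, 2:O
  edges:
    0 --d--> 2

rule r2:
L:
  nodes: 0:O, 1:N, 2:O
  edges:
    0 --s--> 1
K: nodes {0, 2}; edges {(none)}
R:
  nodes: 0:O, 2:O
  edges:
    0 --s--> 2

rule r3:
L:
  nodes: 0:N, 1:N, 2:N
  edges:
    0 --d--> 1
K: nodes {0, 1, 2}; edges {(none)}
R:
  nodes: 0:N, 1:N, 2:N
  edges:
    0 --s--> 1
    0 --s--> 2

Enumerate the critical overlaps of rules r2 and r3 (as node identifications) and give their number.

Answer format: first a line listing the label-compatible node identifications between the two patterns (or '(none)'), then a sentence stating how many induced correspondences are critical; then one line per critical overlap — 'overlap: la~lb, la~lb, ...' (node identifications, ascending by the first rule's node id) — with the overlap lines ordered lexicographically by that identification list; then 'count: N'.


label-compatible node identifications between L(r2) and L(r3): 1~0, 1~1, 1~2
3 of the induced correspondences are critical overlaps of r2 and r3.
overlap: 1~0
overlap: 1~1
overlap: 1~2
count: 3
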